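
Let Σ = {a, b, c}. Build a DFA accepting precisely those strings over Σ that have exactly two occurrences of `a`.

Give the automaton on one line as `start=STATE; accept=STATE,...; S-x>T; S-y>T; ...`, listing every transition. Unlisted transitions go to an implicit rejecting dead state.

Count `a`s, saturating at 3: states S0 through S2 mean 0 through 2 `a`s seen; S3 means more than 2. Each `a` increments (capped at S3); other symbols loop. Accept from {S2}.
4 states suffice.
        a   b   c  
>  S0   S1  S0  S0 
   S1   S2  S1  S1 
 * S2   S3  S2  S2 
   S3   S3  S3  S3 
(> = start, * = accepting)

start=S0; accept=S2; S0-a>S1; S0-b>S0; S0-c>S0; S1-a>S2; S1-b>S1; S1-c>S1; S2-a>S3; S2-b>S2; S2-c>S2; S3-a>S3; S3-b>S3; S3-c>S3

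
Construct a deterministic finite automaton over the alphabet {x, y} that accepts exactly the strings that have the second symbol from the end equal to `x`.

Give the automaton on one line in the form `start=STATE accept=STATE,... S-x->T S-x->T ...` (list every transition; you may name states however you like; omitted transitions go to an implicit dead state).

start=q0 accept=q3,q4 q0-x->q1 q0-y->q2 q1-x->q3 q1-y->q4 q2-x->q5 q2-y->q6 q3-x->q3 q3-y->q4 q4-x->q5 q4-y->q6 q5-x->q3 q5-y->q4 q6-x->q5 q6-y->q6

Because acceptance depends on a position counted from the end, the machine has to buffer the most recent 2 symbols. Make each state the string of the last up-to-2 symbols read; on input `x` shift the window left and append `x`. Accept when the buffered window has length 2 and begins with `x`.
7 states suffice.
        x   y  
>  q0   q1  q2 
   q1   q3  q4 
   q2   q5  q6 
 * q3   q3  q4 
 * q4   q5  q6 
   q5   q3  q4 
   q6   q5  q6 
(> = start, * = accepting)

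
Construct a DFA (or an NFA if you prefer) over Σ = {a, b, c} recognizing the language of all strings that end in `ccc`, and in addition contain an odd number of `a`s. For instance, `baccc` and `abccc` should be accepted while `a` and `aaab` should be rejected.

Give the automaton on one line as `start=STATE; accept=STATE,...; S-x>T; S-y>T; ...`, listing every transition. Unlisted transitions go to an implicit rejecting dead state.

start=q0; accept=q4; q0-a>q1; q0-b>q0; q0-c>q0; q1-a>q0; q1-b>q1; q1-c>q2; q2-a>q0; q2-b>q1; q2-c>q3; q3-a>q0; q3-b>q1; q3-c>q4; q4-a>q0; q4-b>q1; q4-c>q4

Build one automaton per condition and run them in lockstep. One (4 states) tracks how much of the suffix `ccc` has currently been matched; the other (2 states) tracks the count of `a`s modulo 2. Each combined state is a pair, one component from each; accept when both components accept. Minimizing collapses redundant product states.
With 5 states:
        a   b   c  
>  q0   q1  q0  q0 
   q1   q0  q1  q2 
   q2   q0  q1  q3 
   q3   q0  q1  q4 
 * q4   q0  q1  q4 
(> = start, * = accepting)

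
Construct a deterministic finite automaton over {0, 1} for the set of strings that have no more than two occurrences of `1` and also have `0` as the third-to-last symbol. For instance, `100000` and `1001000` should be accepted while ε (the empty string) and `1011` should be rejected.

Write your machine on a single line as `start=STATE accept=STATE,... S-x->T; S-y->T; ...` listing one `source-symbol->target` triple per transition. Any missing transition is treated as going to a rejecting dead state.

Build one automaton per condition and run them in lockstep. One (4 states) tracks the count of `1`s, saturating at 3; the other (15 states) tracks the last 3 symbols read. Each combined state is a pair, one component from each; accept when both components accept. Minimizing collapses redundant product states.
With 20 states:
          0    1  
>  s0     s1   s2 
   s1     s3   s4 
   s2     s5   s6 
   s3     s7   s8 
   s4     s9  s10 
   s5    s11  s12 
   s6    s13  s14 
 * s7     s7   s8 
 * s8     s9  s10 
 * s9    s11  s12 
 * s10   s13  s14 
   s11   s15  s16 
   s12   s17  s14 
   s13   s18  s14 
   s14   s14  s14 
 * s15   s15  s16 
 * s16   s17  s14 
 * s17   s18  s14 
   s18   s19  s14 
 * s19   s19  s14 
(> = start, * = accepting)

start=s0; accept=s7,s8,s9,s10,s15,s16,s17,s19; s0-0->s1; s0-1->s2; s1-0->s3; s1-1->s4; s2-0->s5; s2-1->s6; s3-0->s7; s3-1->s8; s4-0->s9; s4-1->s10; s5-0->s11; s5-1->s12; s6-0->s13; s6-1->s14; s7-0->s7; s7-1->s8; s8-0->s9; s8-1->s10; s9-0->s11; s9-1->s12; s10-0->s13; s10-1->s14; s11-0->s15; s11-1->s16; s12-0->s17; s12-1->s14; s13-0->s18; s13-1->s14; s14-0->s14; s14-1->s14; s15-0->s15; s15-1->s16; s16-0->s17; s16-1->s14; s17-0->s18; s17-1->s14; s18-0->s19; s18-1->s14; s19-0->s19; s19-1->s14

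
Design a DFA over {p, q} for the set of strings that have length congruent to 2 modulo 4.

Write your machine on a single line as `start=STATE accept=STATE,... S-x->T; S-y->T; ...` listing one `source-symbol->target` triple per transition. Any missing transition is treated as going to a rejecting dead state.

Only the length mod 4 matters, so use a 4-cycle: from any state, every input symbol moves to the next state, wrapping s3 back to s0. Mark s2 accepting.
4 states suffice.
        p   q  
>  s0   s1  s1 
   s1   s2  s2 
 * s2   s3  s3 
   s3   s0  s0 
(> = start, * = accepting)

start=s0; accept=s2; s0-p->s1; s0-q->s1; s1-p->s2; s1-q->s2; s2-p->s3; s2-q->s3; s3-p->s0; s3-q->s0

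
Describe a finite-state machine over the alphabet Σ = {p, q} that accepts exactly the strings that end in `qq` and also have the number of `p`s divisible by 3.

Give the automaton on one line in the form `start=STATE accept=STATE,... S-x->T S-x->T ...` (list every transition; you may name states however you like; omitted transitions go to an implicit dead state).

Build one automaton per condition and run them in lockstep. The first has 3 states tracking how much of the suffix `qq` has currently been matched; the second has 3 states tracking the count of `p`s modulo 3. A product state is a pair (one from each), accepting exactly when both do.
        p   q  
>  S0   S1  S2 
   S1   S3  S4 
   S2   S1  S5 
   S3   S0  S6 
   S4   S3  S7 
 * S5   S1  S5 
   S6   S0  S8 
   S7   S3  S7 
   S8   S0  S8 
(> = start, * = accepting)

start=S0 accept=S5 S0-p->S1 S0-q->S2 S1-p->S3 S1-q->S4 S2-p->S1 S2-q->S5 S3-p->S0 S3-q->S6 S4-p->S3 S4-q->S7 S5-p->S1 S5-q->S5 S6-p->S0 S6-q->S8 S7-p->S3 S7-q->S7 S8-p->S0 S8-q->S8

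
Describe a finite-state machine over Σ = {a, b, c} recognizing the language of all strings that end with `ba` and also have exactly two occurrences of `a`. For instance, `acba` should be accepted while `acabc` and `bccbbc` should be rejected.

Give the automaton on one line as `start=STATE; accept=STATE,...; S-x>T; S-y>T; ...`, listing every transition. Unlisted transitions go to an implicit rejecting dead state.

Run two small machines in parallel and take their product. One (3 states) tracks how much of the suffix `ba` has currently been matched; the other (4 states) tracks the count of `a`s, saturating at 3. Each combined state is a pair, one component from each; accept when both components accept. After merging equivalent states the machine shrinks.
A 5-state machine:
        a   b   c  
>  S0   S1  S0  S0 
   S1   S2  S3  S1 
   S2   S2  S2  S2 
   S3   S4  S3  S1 
 * S4   S2  S2  S2 
(> = start, * = accepting)

start=S0; accept=S4; S0-a>S1; S0-b>S0; S0-c>S0; S1-a>S2; S1-b>S3; S1-c>S1; S2-a>S2; S2-b>S2; S2-c>S2; S3-a>S4; S3-b>S3; S3-c>S1; S4-a>S2; S4-b>S2; S4-c>S2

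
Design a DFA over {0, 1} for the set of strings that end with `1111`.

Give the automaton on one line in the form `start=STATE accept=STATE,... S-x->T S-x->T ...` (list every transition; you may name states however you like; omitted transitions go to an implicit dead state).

Remember how much of `1111` the current input suffix matches. State A means no match yet; B means the last symbol is `1`; C means the last 2 symbols are `11`; D means the last 3 symbols are `111`; E means the last 4 symbols are `1111`. Only E accepts. On a mismatch, fall back to the longest proper suffix that is still a prefix of `1111`.
5 states suffice.
       0  1 
>  A   A  B 
   B   A  C 
   C   A  D 
   D   A  E 
 * E   A  E 
(> = start, * = accepting)

start=A accept=E A-0->A A-1->B B-0->A B-1->C C-0->A C-1->D D-0->A D-1->E E-0->A E-1->E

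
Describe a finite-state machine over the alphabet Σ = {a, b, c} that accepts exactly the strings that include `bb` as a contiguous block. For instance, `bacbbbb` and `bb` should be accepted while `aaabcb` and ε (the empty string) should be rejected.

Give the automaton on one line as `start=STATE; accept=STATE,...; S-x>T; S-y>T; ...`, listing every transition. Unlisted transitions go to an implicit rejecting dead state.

States q0..q1 record the length of the longest prefix of `bb` that matches the current input suffix. Reaching q2 means `bb` has been seen, and we stay there forever. Accept from q2.
        a   b   c  
>  q0   q0  q1  q0 
   q1   q0  q2  q0 
 * q2   q2  q2  q2 
(> = start, * = accepting)

start=q0; accept=q2; q0-a>q0; q0-b>q1; q0-c>q0; q1-a>q0; q1-b>q2; q1-c>q0; q2-a>q2; q2-b>q2; q2-c>q2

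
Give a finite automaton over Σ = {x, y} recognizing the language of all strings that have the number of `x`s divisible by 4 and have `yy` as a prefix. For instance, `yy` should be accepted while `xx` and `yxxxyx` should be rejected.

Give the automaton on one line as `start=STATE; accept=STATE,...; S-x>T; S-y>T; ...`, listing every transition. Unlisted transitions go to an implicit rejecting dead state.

start=A; accept=E; A-x>B; A-y>C; B-x>D; B-y>B; C-x>B; C-y>E; D-x>F; D-y>D; E-x>G; E-y>E; F-x>H; F-y>F; G-x>I; G-y>G; H-x>B; H-y>H; I-x>J; I-y>I; J-x>E; J-y>J

Run two small machines in parallel and take their product. The first has 4 states tracking the count of `x`s modulo 4; the second has 4 states tracking whether the input so far still matches the prefix `yy`. A product state is a pair (one from each), accepting exactly when both do.
A 10-state machine:
       x  y 
>  A   B  C 
   B   D  B 
   C   B  E 
   D   F  D 
 * E   G  E 
   F   H  F 
   G   I  G 
   H   B  H 
   I   J  I 
   J   E  J 
(> = start, * = accepting)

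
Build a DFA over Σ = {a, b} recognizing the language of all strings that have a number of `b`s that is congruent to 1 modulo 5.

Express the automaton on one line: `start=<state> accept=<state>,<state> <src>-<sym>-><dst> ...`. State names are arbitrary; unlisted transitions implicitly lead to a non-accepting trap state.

Keep the running count of `b`s modulo 5: each `b` advances along the cycle q0 → q1 → q2 → q3 → q4 → q0 while other symbols loop. Accept at q1.
A 5-state machine:
        a   b  
>  q0   q0  q1 
 * q1   q1  q2 
   q2   q2  q3 
   q3   q3  q4 
   q4   q4  q0 
(> = start, * = accepting)

start=q0 accept=q1 q0-a->q0 q0-b->q1 q1-a->q1 q1-b->q2 q2-a->q2 q2-b->q3 q3-a->q3 q3-b->q4 q4-a->q4 q4-b->q0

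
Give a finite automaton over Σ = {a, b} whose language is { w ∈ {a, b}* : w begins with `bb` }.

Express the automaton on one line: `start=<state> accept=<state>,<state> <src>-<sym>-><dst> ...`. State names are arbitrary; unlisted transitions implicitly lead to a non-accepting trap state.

Walk along `bb` while the input agrees: from q0 take `b` to q1, and so on. Any deviation drops to the rejecting sink q3. Once q2 is reached the prefix is confirmed and every continuation is accepted.
With 4 states:
        a   b  
>  q0   q3  q1 
   q1   q3  q2 
 * q2   q2  q2 
   q3   q3  q3 
(> = start, * = accepting)

start=q0 accept=q2 q0-a->q3 q0-b->q1 q1-a->q3 q1-b->q2 q2-a->q2 q2-b->q2 q3-a->q3 q3-b->q3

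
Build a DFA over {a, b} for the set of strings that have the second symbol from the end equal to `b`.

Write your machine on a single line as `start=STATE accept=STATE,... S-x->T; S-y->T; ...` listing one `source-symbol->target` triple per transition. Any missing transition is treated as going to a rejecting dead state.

A DFA must remember the last 2 symbols (since which symbol is second-to-last isn't known until the input ends). Use one state per possible window of the last ≤2 symbols; accept from those whose window starts with `b`.
7 states suffice.
        a   b  
>  s0   s1  s2 
   s1   s3  s4 
   s2   s5  s6 
   s3   s3  s4 
   s4   s5  s6 
 * s5   s3  s4 
 * s6   s5  s6 
(> = start, * = accepting)

start=s0; accept=s5,s6; s0-a->s1; s0-b->s2; s1-a->s3; s1-b->s4; s2-a->s5; s2-b->s6; s3-a->s3; s3-b->s4; s4-a->s5; s4-b->s6; s5-a->s3; s5-b->s4; s6-a->s5; s6-b->s6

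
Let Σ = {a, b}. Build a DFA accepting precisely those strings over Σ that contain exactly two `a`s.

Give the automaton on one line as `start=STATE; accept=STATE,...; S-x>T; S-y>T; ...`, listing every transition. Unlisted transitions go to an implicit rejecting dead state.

start=S0; accept=S2; S0-a>S1; S0-b>S0; S1-a>S2; S1-b>S1; S2-a>S3; S2-b>S2; S3-a>S3; S3-b>S3

Count `a`s, saturating at 3: states S0 through S2 mean 0 through 2 `a`s seen; S3 means more than 2. Each `a` increments (capped at S3); other symbols loop. Accept from {S2}.
A 4-state machine:
        a   b  
>  S0   S1  S0 
   S1   S2  S1 
 * S2   S3  S2 
   S3   S3  S3 
(> = start, * = accepting)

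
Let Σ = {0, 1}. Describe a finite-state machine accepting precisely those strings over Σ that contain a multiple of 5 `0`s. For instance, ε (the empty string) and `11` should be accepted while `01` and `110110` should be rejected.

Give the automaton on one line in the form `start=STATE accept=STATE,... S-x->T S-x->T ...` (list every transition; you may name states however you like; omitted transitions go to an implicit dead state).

Keep the running count of `0`s modulo 5: each `0` advances along the cycle S0 → S1 → S2 → S3 → S4 → S0 while other symbols loop. Accept at S0.
A 5-state machine:
        0   1  
>* S0   S1  S0 
   S1   S2  S1 
   S2   S3  S2 
   S3   S4  S3 
   S4   S0  S4 
(> = start, * = accepting)

start=S0 accept=S0 S0-0->S1 S0-1->S0 S1-0->S2 S1-1->S1 S2-0->S3 S2-1->S2 S3-0->S4 S3-1->S3 S4-0->S0 S4-1->S4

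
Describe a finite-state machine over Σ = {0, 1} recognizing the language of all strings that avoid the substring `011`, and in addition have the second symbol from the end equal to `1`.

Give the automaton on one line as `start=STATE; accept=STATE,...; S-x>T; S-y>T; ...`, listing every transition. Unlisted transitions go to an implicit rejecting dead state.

Handle the two conditions separately and then intersect. One (4 states) tracks partial matches of the forbidden pattern `011`; the other (7 states) tracks the last 2 symbols read. Each combined state is a pair, one component from each; accept when both components accept.
          0    1  
>  q0     q1   q2 
   q1     q3   q4 
   q2     q5   q6 
   q3     q3   q4 
   q4     q5   q7 
 * q5     q3   q4 
 * q6     q5   q6 
   q7     q8   q7 
   q8     q9  q10 
   q9     q9  q10 
   q10    q8   q7 
(> = start, * = accepting)

start=q0; accept=q5,q6; q0-0>q1; q0-1>q2; q1-0>q3; q1-1>q4; q2-0>q5; q2-1>q6; q3-0>q3; q3-1>q4; q4-0>q5; q4-1>q7; q5-0>q3; q5-1>q4; q6-0>q5; q6-1>q6; q7-0>q8; q7-1>q7; q8-0>q9; q8-1>q10; q9-0>q9; q9-1>q10; q10-0>q8; q10-1>q7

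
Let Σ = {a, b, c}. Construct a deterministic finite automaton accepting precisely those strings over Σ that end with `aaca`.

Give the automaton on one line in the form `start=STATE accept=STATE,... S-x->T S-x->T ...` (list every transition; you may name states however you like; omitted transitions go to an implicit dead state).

Remember how much of `aaca` the current input suffix matches. State s0 means no match yet; s1 means the last symbol is `a`; s2 means the last 2 symbols are `aa`; s3 means the last 3 symbols are `aac`; s4 means the last 4 symbols are `aaca`. Only s4 accepts. On a mismatch, fall back to the longest proper suffix that is still a prefix of `aaca`.
With 5 states:
        a   b   c  
>  s0   s1  s0  s0 
   s1   s2  s0  s0 
   s2   s2  s0  s3 
   s3   s4  s0  s0 
 * s4   s2  s0  s0 
(> = start, * = accepting)

start=s0 accept=s4 s0-a->s1 s0-b->s0 s0-c->s0 s1-a->s2 s1-b->s0 s1-c->s0 s2-a->s2 s2-b->s0 s2-c->s3 s3-a->s4 s3-b->s0 s3-c->s0 s4-a->s2 s4-b->s0 s4-c->s0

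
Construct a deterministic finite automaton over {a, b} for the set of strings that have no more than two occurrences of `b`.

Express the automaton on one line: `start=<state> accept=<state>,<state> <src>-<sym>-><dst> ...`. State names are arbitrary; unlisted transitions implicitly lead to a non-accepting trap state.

start=q0 accept=q0,q1,q2 q0-a->q0 q0-b->q1 q1-a->q1 q1-b->q2 q2-a->q2 q2-b->q3 q3-a->q3 q3-b->q3

Only the number of `b`s matters, and only up to 3. Make a chain q0 → q1 → q2 → q3 advanced by each `b` (with q3 absorbing); every other symbol self-loops. The accepting set is {q0, q1, q2}.
4 states suffice.
        a   b  
>* q0   q0  q1 
 * q1   q1  q2 
 * q2   q2  q3 
   q3   q3  q3 
(> = start, * = accepting)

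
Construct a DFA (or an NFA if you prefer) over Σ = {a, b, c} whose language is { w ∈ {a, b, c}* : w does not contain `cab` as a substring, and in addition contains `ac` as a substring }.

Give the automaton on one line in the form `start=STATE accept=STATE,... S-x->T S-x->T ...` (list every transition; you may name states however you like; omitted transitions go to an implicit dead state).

Build one automaton per condition and run them in lockstep. The first has 4 states tracking partial matches of the forbidden pattern `cab`; the second has 3 states tracking whether and how much of `ac` has been seen. A product state is a pair (one from each), accepting exactly when both do. After merging equivalent states the machine shrinks.
With 8 states:
        a   b   c  
>  q0   q1  q0  q2 
   q1   q1  q0  q3 
   q2   q4  q0  q2 
 * q3   q5  q6  q3 
   q4   q1  q7  q3 
 * q5   q6  q7  q3 
 * q6   q6  q6  q3 
   q7   q7  q7  q7 
(> = start, * = accepting)

start=q0 accept=q3,q5,q6 q0-a->q1 q0-b->q0 q0-c->q2 q1-a->q1 q1-b->q0 q1-c->q3 q2-a->q4 q2-b->q0 q2-c->q2 q3-a->q5 q3-b->q6 q3-c->q3 q4-a->q1 q4-b->q7 q4-c->q3 q5-a->q6 q5-b->q7 q5-c->q3 q6-a->q6 q6-b->q6 q6-c->q3 q7-a->q7 q7-b->q7 q7-c->q7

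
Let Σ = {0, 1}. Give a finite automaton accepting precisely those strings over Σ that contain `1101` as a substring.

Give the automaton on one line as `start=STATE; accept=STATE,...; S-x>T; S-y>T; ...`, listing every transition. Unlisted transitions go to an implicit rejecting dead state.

start=A; accept=E; A-0>A; A-1>B; B-0>A; B-1>C; C-0>D; C-1>C; D-0>A; D-1>E; E-0>E; E-1>E

States A..D record the length of the longest prefix of `1101` that matches the current input suffix. Reaching E means `1101` has been seen, and we stay there forever. Accept from E.
With 5 states:
       0  1 
>  A   A  B 
   B   A  C 
   C   D  C 
   D   A  E 
 * E   E  E 
(> = start, * = accepting)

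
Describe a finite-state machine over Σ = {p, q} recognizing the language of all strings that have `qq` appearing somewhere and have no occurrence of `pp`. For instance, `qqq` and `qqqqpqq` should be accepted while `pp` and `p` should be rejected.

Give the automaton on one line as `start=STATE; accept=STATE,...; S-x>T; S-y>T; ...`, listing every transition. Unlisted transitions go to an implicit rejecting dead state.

Run two small machines in parallel and take their product. One (3 states) tracks whether and how much of `qq` has been seen; the other (3 states) tracks partial matches of the forbidden pattern `pp`. Each combined state is a pair, one component from each; accept when both components accept. Equivalent product states are then merged.
6 states suffice.
       p  q 
>  A   B  C 
   B   D  C 
   C   B  E 
   D   D  D 
 * E   F  E 
 * F   D  E 
(> = start, * = accepting)

start=A; accept=E,F; A-p>B; A-q>C; B-p>D; B-q>C; C-p>B; C-q>E; D-p>D; D-q>D; E-p>F; E-q>E; F-p>D; F-q>E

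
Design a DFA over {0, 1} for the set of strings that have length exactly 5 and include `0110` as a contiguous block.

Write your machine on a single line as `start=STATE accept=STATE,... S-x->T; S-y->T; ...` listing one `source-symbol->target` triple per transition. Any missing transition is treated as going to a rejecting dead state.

start=S0; accept=S10; S0-0->S1; S0-1->S2; S1-0->S3; S1-1->S4; S2-0->S3; S2-1->S5; S3-0->S5; S3-1->S6; S4-0->S5; S4-1->S7; S5-0->S5; S5-1->S5; S6-0->S5; S6-1->S8; S7-0->S9; S7-1->S5; S8-0->S10; S8-1->S5; S9-0->S10; S9-1->S10; S10-0->S5; S10-1->S5

Handle the two conditions separately and then intersect. One (7 states) tracks the input length, saturating at 6; the other (5 states) tracks whether and how much of `0110` has been seen. Each combined state is a pair, one component from each; accept when both components accept. After merging equivalent states the machine shrinks.
          0    1  
>  S0     S1   S2 
   S1     S3   S4 
   S2     S3   S5 
   S3     S5   S6 
   S4     S5   S7 
   S5     S5   S5 
   S6     S5   S8 
   S7     S9   S5 
   S8    S10   S5 
   S9    S10  S10 
 * S10    S5   S5 
(> = start, * = accepting)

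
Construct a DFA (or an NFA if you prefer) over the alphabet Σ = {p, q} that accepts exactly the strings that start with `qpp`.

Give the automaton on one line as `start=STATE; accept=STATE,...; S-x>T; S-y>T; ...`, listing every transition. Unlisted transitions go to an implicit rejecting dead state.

start=S0; accept=S3; S0-p>S4; S0-q>S1; S1-p>S2; S1-q>S4; S2-p>S3; S2-q>S4; S3-p>S3; S3-q>S3; S4-p>S4; S4-q>S4

Walk along `qpp` while the input agrees: from S0 take `q` to S1, and so on. Any deviation drops to the rejecting sink S4. Once S3 is reached the prefix is confirmed and every continuation is accepted.
        p   q  
>  S0   S4  S1 
   S1   S2  S4 
   S2   S3  S4 
 * S3   S3  S3 
   S4   S4  S4 
(> = start, * = accepting)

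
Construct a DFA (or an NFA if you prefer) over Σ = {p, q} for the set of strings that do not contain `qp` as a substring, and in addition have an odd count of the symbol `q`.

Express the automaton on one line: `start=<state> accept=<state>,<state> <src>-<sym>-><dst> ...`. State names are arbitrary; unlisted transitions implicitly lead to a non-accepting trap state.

start=s0 accept=s1 s0-p->s0 s0-q->s1 s1-p->s2 s1-q->s3 s2-p->s2 s2-q->s2 s3-p->s2 s3-q->s1

Handle the two conditions separately and then intersect. The first has 3 states tracking partial matches of the forbidden pattern `qp`; the second has 2 states tracking the count of `q`s modulo 2. A product state is a pair (one from each), accepting exactly when both do. Minimizing collapses redundant product states.
4 states suffice.
        p   q  
>  s0   s0  s1 
 * s1   s2  s3 
   s2   s2  s2 
   s3   s2  s1 
(> = start, * = accepting)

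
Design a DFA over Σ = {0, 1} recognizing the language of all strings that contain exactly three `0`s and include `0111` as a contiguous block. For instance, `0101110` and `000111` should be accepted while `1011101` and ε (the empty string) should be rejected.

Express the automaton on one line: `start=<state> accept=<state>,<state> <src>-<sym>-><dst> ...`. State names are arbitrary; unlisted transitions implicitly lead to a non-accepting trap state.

Run two small machines in parallel and take their product. One (5 states) tracks the count of `0`s, saturating at 4; the other (5 states) tracks whether and how much of `0111` has been seen. Each combined state is a pair, one component from each; accept when both components accept.
17 states suffice.
          0    1  
>  q0     q1   q0 
   q1     q2   q3 
   q2     q4   q5 
   q3     q2   q6 
   q4     q7   q8 
   q5     q4   q9 
   q6     q2  q10 
   q7     q7  q11 
   q8     q7  q12 
   q9     q4  q13 
   q10   q13  q10 
   q11    q7  q14 
   q12    q7  q15 
   q13   q15  q13 
   q14    q7  q16 
 * q15   q16  q15 
   q16   q16  q16 
(> = start, * = accepting)

start=q0 accept=q15 q0-0->q1 q0-1->q0 q1-0->q2 q1-1->q3 q2-0->q4 q2-1->q5 q3-0->q2 q3-1->q6 q4-0->q7 q4-1->q8 q5-0->q4 q5-1->q9 q6-0->q2 q6-1->q10 q7-0->q7 q7-1->q11 q8-0->q7 q8-1->q12 q9-0->q4 q9-1->q13 q10-0->q13 q10-1->q10 q11-0->q7 q11-1->q14 q12-0->q7 q12-1->q15 q13-0->q15 q13-1->q13 q14-0->q7 q14-1->q16 q15-0->q16 q15-1->q15 q16-0->q16 q16-1->q16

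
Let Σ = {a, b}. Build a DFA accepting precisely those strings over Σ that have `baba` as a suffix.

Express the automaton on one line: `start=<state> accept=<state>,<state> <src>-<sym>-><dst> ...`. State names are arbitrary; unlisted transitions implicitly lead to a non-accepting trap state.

Remember how much of `baba` the current input suffix matches. State S0 means no match yet; S1 means the last symbol is `b`; S2 means the last 2 symbols are `ba`; S3 means the last 3 symbols are `bab`; S4 means the last 4 symbols are `baba`. Only S4 accepts. On a mismatch, fall back to the longest proper suffix that is still a prefix of `baba`.
With 5 states:
        a   b  
>  S0   S0  S1 
   S1   S2  S1 
   S2   S0  S3 
   S3   S4  S1 
 * S4   S0  S3 
(> = start, * = accepting)

start=S0 accept=S4 S0-a->S0 S0-b->S1 S1-a->S2 S1-b->S1 S2-a->S0 S2-b->S3 S3-a->S4 S3-b->S1 S4-a->S0 S4-b->S3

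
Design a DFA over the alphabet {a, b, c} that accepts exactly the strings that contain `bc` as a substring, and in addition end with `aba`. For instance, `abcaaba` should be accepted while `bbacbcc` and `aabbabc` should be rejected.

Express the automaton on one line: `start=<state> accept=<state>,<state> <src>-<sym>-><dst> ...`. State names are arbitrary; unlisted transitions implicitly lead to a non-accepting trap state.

Handle the two conditions separately and then intersect. The first has 3 states tracking whether and how much of `bc` has been seen; the second has 4 states tracking how much of the suffix `aba` has currently been matched. A product state is a pair (one from each), accepting exactly when both do. Equivalent product states are then merged.
6 states suffice.
        a   b   c  
>  q0   q0  q1  q0 
   q1   q0  q1  q2 
   q2   q3  q2  q2 
   q3   q3  q4  q2 
   q4   q5  q2  q2 
 * q5   q3  q4  q2 
(> = start, * = accepting)

start=q0 accept=q5 q0-a->q0 q0-b->q1 q0-c->q0 q1-a->q0 q1-b->q1 q1-c->q2 q2-a->q3 q2-b->q2 q2-c->q2 q3-a->q3 q3-b->q4 q3-c->q2 q4-a->q5 q4-b->q2 q4-c->q2 q5-a->q3 q5-b->q4 q5-c->q2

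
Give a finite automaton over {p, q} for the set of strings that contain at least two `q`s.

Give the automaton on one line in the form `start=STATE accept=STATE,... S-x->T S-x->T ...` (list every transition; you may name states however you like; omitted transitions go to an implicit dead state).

start=s0 accept=s2,s3 s0-p->s0 s0-q->s1 s1-p->s1 s1-q->s2 s2-p->s2 s2-q->s3 s3-p->s3 s3-q->s3

Count `q`s, saturating at 3: states s0 through s2 mean 0 through 2 `q`s seen; s3 means more than 2. Each `q` increments (capped at s3); other symbols loop. Accept from {s2, s3}.
        p   q  
>  s0   s0  s1 
   s1   s1  s2 
 * s2   s2  s3 
 * s3   s3  s3 
(> = start, * = accepting)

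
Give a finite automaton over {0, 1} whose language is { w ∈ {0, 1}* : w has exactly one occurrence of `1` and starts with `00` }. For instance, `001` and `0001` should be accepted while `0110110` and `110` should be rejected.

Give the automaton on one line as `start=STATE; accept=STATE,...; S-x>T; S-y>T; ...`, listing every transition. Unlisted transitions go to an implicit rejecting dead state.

start=q0; accept=q4; q0-0>q1; q0-1>q2; q1-0>q3; q1-1>q2; q2-0>q2; q2-1>q2; q3-0>q3; q3-1>q4; q4-0>q4; q4-1>q2

Build one automaton per condition and run them in lockstep. The first has 3 states tracking the count of `1`s, saturating at 2; the second has 4 states tracking whether the input so far still matches the prefix `00`. A product state is a pair (one from each), accepting exactly when both do. Equivalent product states are then merged.
        0   1  
>  q0   q1  q2 
   q1   q3  q2 
   q2   q2  q2 
   q3   q3  q4 
 * q4   q4  q2 
(> = start, * = accepting)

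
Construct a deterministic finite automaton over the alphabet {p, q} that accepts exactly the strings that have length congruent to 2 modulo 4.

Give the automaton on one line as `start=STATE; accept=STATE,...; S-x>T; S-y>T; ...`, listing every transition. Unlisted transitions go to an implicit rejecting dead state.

Only the length mod 4 matters, so use a 4-cycle: from any state, every input symbol moves to the next state, wrapping S3 back to S0. Mark S2 accepting.
        p   q  
>  S0   S1  S1 
   S1   S2  S2 
 * S2   S3  S3 
   S3   S0  S0 
(> = start, * = accepting)

start=S0; accept=S2; S0-p>S1; S0-q>S1; S1-p>S2; S1-q>S2; S2-p>S3; S2-q>S3; S3-p>S0; S3-q>S0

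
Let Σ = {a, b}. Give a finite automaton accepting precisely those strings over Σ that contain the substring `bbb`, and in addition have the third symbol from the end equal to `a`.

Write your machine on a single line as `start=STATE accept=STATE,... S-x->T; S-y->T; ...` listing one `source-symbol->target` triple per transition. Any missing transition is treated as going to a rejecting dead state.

start=q0; accept=q7,q8,q9,q10; q0-a->q0; q0-b->q1; q1-a->q0; q1-b->q2; q2-a->q0; q2-b->q3; q3-a->q4; q3-b->q3; q4-a->q5; q4-b->q6; q5-a->q7; q5-b->q8; q6-a->q9; q6-b->q10; q7-a->q7; q7-b->q8; q8-a->q9; q8-b->q10; q9-a->q5; q9-b->q6; q10-a->q4; q10-b->q3

Handle the two conditions separately and then intersect. The first has 4 states tracking whether and how much of `bbb` has been seen; the second has 15 states tracking the last 3 symbols read. A product state is a pair (one from each), accepting exactly when both do. Minimizing collapses redundant product states.
11 states suffice.
          a    b  
>  q0     q0   q1 
   q1     q0   q2 
   q2     q0   q3 
   q3     q4   q3 
   q4     q5   q6 
   q5     q7   q8 
   q6     q9  q10 
 * q7     q7   q8 
 * q8     q9  q10 
 * q9     q5   q6 
 * q10    q4   q3 
(> = start, * = accepting)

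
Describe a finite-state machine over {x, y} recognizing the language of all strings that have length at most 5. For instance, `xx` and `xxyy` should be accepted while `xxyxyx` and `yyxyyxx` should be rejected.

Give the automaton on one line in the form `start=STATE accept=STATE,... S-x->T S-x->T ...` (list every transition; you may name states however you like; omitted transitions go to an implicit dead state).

Count input length up to 6: every symbol moves from q0 toward q6, which means 'more than 5' and absorbs. Accept from {q0, q1, q2, q3, q4, q5}.
7 states suffice.
        x   y  
>* q0   q1  q1 
 * q1   q2  q2 
 * q2   q3  q3 
 * q3   q4  q4 
 * q4   q5  q5 
 * q5   q6  q6 
   q6   q6  q6 
(> = start, * = accepting)

start=q0 accept=q0,q1,q2,q3,q4,q5 q0-x->q1 q0-y->q1 q1-x->q2 q1-y->q2 q2-x->q3 q2-y->q3 q3-x->q4 q3-y->q4 q4-x->q5 q4-y->q5 q5-x->q6 q5-y->q6 q6-x->q6 q6-y->q6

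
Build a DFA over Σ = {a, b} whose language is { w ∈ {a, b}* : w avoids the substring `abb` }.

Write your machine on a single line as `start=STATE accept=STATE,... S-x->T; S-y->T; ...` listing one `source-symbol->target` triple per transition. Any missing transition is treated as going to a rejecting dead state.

start=q0; accept=q0,q1,q2; q0-a->q1; q0-b->q0; q1-a->q1; q1-b->q2; q2-a->q1; q2-b->q3; q3-a->q3; q3-b->q3

This is the complement of 'contains `abb`'. Use the same substring-matching states — q0 through q3 holding how much of `abb` has just been matched — but flip the accepting set: everything except the trap q3 accepts.
4 states suffice.
        a   b  
>* q0   q1  q0 
 * q1   q1  q2 
 * q2   q1  q3 
   q3   q3  q3 
(> = start, * = accepting)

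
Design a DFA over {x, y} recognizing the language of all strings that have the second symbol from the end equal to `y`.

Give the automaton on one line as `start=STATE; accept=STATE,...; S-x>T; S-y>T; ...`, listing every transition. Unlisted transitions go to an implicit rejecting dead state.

start=q0; accept=q5,q6; q0-x>q1; q0-y>q2; q1-x>q3; q1-y>q4; q2-x>q5; q2-y>q6; q3-x>q3; q3-y>q4; q4-x>q5; q4-y>q6; q5-x>q3; q5-y>q4; q6-x>q5; q6-y>q6

A DFA must remember the last 2 symbols (since which symbol is second-to-last isn't known until the input ends). Use one state per possible window of the last ≤2 symbols; accept from those whose window starts with `y`.
        x   y  
>  q0   q1  q2 
   q1   q3  q4 
   q2   q5  q6 
   q3   q3  q4 
   q4   q5  q6 
 * q5   q3  q4 
 * q6   q5  q6 
(> = start, * = accepting)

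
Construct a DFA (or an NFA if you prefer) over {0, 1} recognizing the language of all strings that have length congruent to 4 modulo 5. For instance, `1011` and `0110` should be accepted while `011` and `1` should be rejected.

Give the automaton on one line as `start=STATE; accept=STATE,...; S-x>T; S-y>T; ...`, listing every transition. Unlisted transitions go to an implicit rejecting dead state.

Count input length modulo 5: every symbol advances one step around the cycle q0 → q1 → q2 → q3 → q4 → q0. Accept at q4.
A 5-state machine:
        0   1  
>  q0   q1  q1 
   q1   q2  q2 
   q2   q3  q3 
   q3   q4  q4 
 * q4   q0  q0 
(> = start, * = accepting)

start=q0; accept=q4; q0-0>q1; q0-1>q1; q1-0>q2; q1-1>q2; q2-0>q3; q2-1>q3; q3-0>q4; q3-1>q4; q4-0>q0; q4-1>q0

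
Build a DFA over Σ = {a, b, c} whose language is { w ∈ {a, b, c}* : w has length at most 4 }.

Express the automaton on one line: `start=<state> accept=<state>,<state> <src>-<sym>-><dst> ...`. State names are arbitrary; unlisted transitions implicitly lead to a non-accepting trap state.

start=q0 accept=q0,q1,q2,q3,q4 q0-a->q1 q0-b->q1 q0-c->q1 q1-a->q2 q1-b->q2 q1-c->q2 q2-a->q3 q2-b->q3 q2-c->q3 q3-a->q4 q3-b->q4 q3-c->q4 q4-a->q5 q4-b->q5 q4-c->q5 q5-a->q5 q5-b->q5 q5-c->q5

We only need to distinguish lengths 0, 1, …, 4, and '>4'. Chain q0 → q1 → q2 → q3 → q4 → q5 on every symbol, with q5 looping. Accepting states: {q0, q1, q2, q3, q4}.
With 6 states:
        a   b   c  
>* q0   q1  q1  q1 
 * q1   q2  q2  q2 
 * q2   q3  q3  q3 
 * q3   q4  q4  q4 
 * q4   q5  q5  q5 
   q5   q5  q5  q5 
(> = start, * = accepting)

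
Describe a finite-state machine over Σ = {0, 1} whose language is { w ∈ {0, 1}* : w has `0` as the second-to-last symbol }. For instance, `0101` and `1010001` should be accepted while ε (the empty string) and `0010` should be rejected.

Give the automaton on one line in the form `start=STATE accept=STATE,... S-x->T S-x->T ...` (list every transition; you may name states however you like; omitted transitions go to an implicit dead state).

start=A accept=D,E A-0->B A-1->C B-0->D B-1->E C-0->F C-1->G D-0->D D-1->E E-0->F E-1->G F-0->D F-1->E G-0->F G-1->G

A DFA must remember the last 2 symbols (since which symbol is second-to-last isn't known until the input ends). Use one state per possible window of the last ≤2 symbols; accept from those whose window starts with `0`.
A 7-state machine:
       0  1 
>  A   B  C 
   B   D  E 
   C   F  G 
 * D   D  E 
 * E   F  G 
   F   D  E 
   G   F  G 
(> = start, * = accepting)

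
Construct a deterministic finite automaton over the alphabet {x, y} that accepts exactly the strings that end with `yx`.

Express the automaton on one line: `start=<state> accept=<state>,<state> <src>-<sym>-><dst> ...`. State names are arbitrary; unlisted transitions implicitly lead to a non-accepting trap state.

start=s0 accept=s2 s0-x->s0 s0-y->s1 s1-x->s2 s1-y->s1 s2-x->s0 s2-y->s1

Remember how much of `yx` the current input suffix matches. State s0 means no match yet; s1 means the last symbol is `y`; s2 means the last 2 symbols are `yx`. Only s2 accepts. On a mismatch, fall back to the longest proper suffix that is still a prefix of `yx`.
With 3 states:
        x   y  
>  s0   s0  s1 
   s1   s2  s1 
 * s2   s0  s1 
(> = start, * = accepting)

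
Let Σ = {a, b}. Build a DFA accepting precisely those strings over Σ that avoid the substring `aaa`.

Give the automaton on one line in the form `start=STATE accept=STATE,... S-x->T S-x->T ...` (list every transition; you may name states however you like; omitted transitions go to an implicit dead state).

start=q0 accept=q0,q1,q2 q0-a->q1 q0-b->q0 q1-a->q2 q1-b->q0 q2-a->q3 q2-b->q0 q3-a->q3 q3-b->q3

This is the complement of 'contains `aaa`'. Use the same substring-matching states — q0 through q3 holding how much of `aaa` has just been matched — but flip the accepting set: everything except the trap q3 accepts.
        a   b  
>* q0   q1  q0 
 * q1   q2  q0 
 * q2   q3  q0 
   q3   q3  q3 
(> = start, * = accepting)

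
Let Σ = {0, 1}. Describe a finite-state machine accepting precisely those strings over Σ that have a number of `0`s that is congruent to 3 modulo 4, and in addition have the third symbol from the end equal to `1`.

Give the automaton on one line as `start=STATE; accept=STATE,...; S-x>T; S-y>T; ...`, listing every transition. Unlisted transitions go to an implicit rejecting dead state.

start=S0; accept=S10,S12,S13,S14; S0-0>S1; S0-1>S0; S1-0>S2; S1-1>S3; S2-0>S4; S2-1>S5; S3-0>S6; S3-1>S3; S4-0>S0; S4-1>S7; S5-0>S8; S5-1>S9; S6-0>S10; S6-1>S5; S7-0>S0; S7-1>S11; S8-0>S0; S8-1>S12; S9-0>S13; S9-1>S9; S10-0>S0; S10-1>S7; S11-0>S0; S11-1>S14; S12-0>S0; S12-1>S11; S13-0>S0; S13-1>S12; S14-0>S0; S14-1>S14

Handle the two conditions separately and then intersect. The first has 4 states tracking the count of `0`s modulo 4; the second has 15 states tracking the last 3 symbols read. A product state is a pair (one from each), accepting exactly when both do. Minimizing collapses redundant product states.
A 15-state machine:
          0    1  
>  S0     S1   S0 
   S1     S2   S3 
   S2     S4   S5 
   S3     S6   S3 
   S4     S0   S7 
   S5     S8   S9 
   S6    S10   S5 
   S7     S0  S11 
   S8     S0  S12 
   S9    S13   S9 
 * S10    S0   S7 
   S11    S0  S14 
 * S12    S0  S11 
 * S13    S0  S12 
 * S14    S0  S14 
(> = start, * = accepting)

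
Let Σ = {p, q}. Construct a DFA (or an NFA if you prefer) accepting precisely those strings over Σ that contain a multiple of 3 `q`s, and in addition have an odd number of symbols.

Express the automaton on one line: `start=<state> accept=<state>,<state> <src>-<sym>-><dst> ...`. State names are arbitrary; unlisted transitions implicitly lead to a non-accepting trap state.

start=A accept=B A-p->B A-q->C B-p->A B-q->D C-p->D C-q->E D-p->C D-q->F E-p->F E-q->B F-p->E F-q->A

Handle the two conditions separately and then intersect. One (3 states) tracks the count of `q`s modulo 3; the other (2 states) tracks the input length modulo 2. Each combined state is a pair, one component from each; accept when both components accept.
With 6 states:
       p  q 
>  A   B  C 
 * B   A  D 
   C   D  E 
   D   C  F 
   E   F  B 
   F   E  A 
(> = start, * = accepting)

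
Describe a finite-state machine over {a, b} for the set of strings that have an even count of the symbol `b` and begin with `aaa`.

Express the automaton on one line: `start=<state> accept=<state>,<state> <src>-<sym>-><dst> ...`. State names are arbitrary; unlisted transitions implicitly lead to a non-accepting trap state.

Build one automaton per condition and run them in lockstep. One (2 states) tracks the count of `b`s modulo 2; the other (5 states) tracks whether the input so far still matches the prefix `aaa`. Each combined state is a pair, one component from each; accept when both components accept. Equivalent product states are then merged.
With 6 states:
        a   b  
>  s0   s1  s2 
   s1   s3  s2 
   s2   s2  s2 
   s3   s4  s2 
 * s4   s4  s5 
   s5   s5  s4 
(> = start, * = accepting)

start=s0 accept=s4 s0-a->s1 s0-b->s2 s1-a->s3 s1-b->s2 s2-a->s2 s2-b->s2 s3-a->s4 s3-b->s2 s4-a->s4 s4-b->s5 s5-a->s5 s5-b->s4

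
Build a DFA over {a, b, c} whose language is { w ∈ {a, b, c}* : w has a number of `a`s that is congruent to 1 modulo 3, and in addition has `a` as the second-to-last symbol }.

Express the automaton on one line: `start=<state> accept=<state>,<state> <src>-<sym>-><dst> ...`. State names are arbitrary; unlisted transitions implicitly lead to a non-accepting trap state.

start=S0 accept=S3,S6 S0-a->S1 S0-b->S0 S0-c->S0 S1-a->S2 S1-b->S3 S1-c->S3 S2-a->S4 S2-b->S2 S2-c->S2 S3-a->S2 S3-b->S5 S3-c->S5 S4-a->S6 S4-b->S0 S4-c->S0 S5-a->S2 S5-b->S5 S5-c->S5 S6-a->S2 S6-b->S3 S6-c->S3

Run two small machines in parallel and take their product. The first has 3 states tracking the count of `a`s modulo 3; the second has 13 states tracking the last 2 symbols read. A product state is a pair (one from each), accepting exactly when both do. Equivalent product states are then merged.
        a   b   c  
>  S0   S1  S0  S0 
   S1   S2  S3  S3 
   S2   S4  S2  S2 
 * S3   S2  S5  S5 
   S4   S6  S0  S0 
   S5   S2  S5  S5 
 * S6   S2  S3  S3 
(> = start, * = accepting)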